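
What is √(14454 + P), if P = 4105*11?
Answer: √59609 ≈ 244.15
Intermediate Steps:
P = 45155
√(14454 + P) = √(14454 + 45155) = √59609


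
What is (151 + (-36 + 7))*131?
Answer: 15982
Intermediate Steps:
(151 + (-36 + 7))*131 = (151 - 29)*131 = 122*131 = 15982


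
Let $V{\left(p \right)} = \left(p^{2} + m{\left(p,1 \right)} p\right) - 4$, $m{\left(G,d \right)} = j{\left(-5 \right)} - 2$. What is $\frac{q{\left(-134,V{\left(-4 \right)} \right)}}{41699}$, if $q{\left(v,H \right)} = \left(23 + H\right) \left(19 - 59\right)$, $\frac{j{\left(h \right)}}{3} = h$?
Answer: $- \frac{4120}{41699} \approx -0.098803$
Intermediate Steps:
$j{\left(h \right)} = 3 h$
$m{\left(G,d \right)} = -17$ ($m{\left(G,d \right)} = 3 \left(-5\right) - 2 = -15 - 2 = -17$)
$V{\left(p \right)} = -4 + p^{2} - 17 p$ ($V{\left(p \right)} = \left(p^{2} - 17 p\right) - 4 = -4 + p^{2} - 17 p$)
$q{\left(v,H \right)} = -920 - 40 H$ ($q{\left(v,H \right)} = \left(23 + H\right) \left(-40\right) = -920 - 40 H$)
$\frac{q{\left(-134,V{\left(-4 \right)} \right)}}{41699} = \frac{-920 - 40 \left(-4 + \left(-4\right)^{2} - -68\right)}{41699} = \left(-920 - 40 \left(-4 + 16 + 68\right)\right) \frac{1}{41699} = \left(-920 - 3200\right) \frac{1}{41699} = \left(-4120\right) \frac{1}{41699} = - \frac{4120}{41699}$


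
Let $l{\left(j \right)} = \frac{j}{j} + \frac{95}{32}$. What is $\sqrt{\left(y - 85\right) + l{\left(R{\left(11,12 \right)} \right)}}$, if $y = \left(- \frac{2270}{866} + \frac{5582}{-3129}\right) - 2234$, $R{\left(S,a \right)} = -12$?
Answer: $\frac{i \sqrt{272489248706035746}}{10838856} \approx 48.161 i$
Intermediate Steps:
$y = - \frac{3032718959}{1354857}$ ($y = \left(\left(-2270\right) \frac{1}{866} + 5582 \left(- \frac{1}{3129}\right)\right) - 2234 = \left(- \frac{1135}{433} - \frac{5582}{3129}\right) - 2234 = - \frac{5968421}{1354857} - 2234 = - \frac{3032718959}{1354857} \approx -2238.4$)
$l{\left(j \right)} = \frac{127}{32}$ ($l{\left(j \right)} = 1 + 95 \cdot \frac{1}{32} = 1 + \frac{95}{32} = \frac{127}{32}$)
$\sqrt{\left(y - 85\right) + l{\left(R{\left(11,12 \right)} \right)}} = \sqrt{\left(- \frac{3032718959}{1354857} - 85\right) + \frac{127}{32}} = \sqrt{- \frac{3147881804}{1354857} + \frac{127}{32}} = \sqrt{- \frac{100560150889}{43355424}} = \frac{i \sqrt{272489248706035746}}{10838856}$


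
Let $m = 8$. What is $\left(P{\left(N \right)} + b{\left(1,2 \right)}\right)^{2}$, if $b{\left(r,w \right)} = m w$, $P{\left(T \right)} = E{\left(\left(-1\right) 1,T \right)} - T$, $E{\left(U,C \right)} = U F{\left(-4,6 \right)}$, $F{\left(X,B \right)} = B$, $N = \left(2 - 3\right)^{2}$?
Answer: $81$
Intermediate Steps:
$N = 1$ ($N = \left(-1\right)^{2} = 1$)
$E{\left(U,C \right)} = 6 U$ ($E{\left(U,C \right)} = U 6 = 6 U$)
$P{\left(T \right)} = -6 - T$ ($P{\left(T \right)} = 6 \left(\left(-1\right) 1\right) - T = 6 \left(-1\right) - T = -6 - T$)
$b{\left(r,w \right)} = 8 w$
$\left(P{\left(N \right)} + b{\left(1,2 \right)}\right)^{2} = \left(\left(-6 - 1\right) + 8 \cdot 2\right)^{2} = \left(\left(-6 - 1\right) + 16\right)^{2} = \left(-7 + 16\right)^{2} = 9^{2} = 81$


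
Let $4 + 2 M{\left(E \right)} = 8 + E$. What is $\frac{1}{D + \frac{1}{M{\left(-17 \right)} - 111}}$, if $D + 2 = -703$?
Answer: $- \frac{235}{165677} \approx -0.0014184$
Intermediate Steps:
$D = -705$ ($D = -2 - 703 = -705$)
$M{\left(E \right)} = 2 + \frac{E}{2}$ ($M{\left(E \right)} = -2 + \frac{8 + E}{2} = -2 + \left(4 + \frac{E}{2}\right) = 2 + \frac{E}{2}$)
$\frac{1}{D + \frac{1}{M{\left(-17 \right)} - 111}} = \frac{1}{-705 + \frac{1}{\left(2 + \frac{1}{2} \left(-17\right)\right) - 111}} = \frac{1}{-705 + \frac{1}{\left(2 - \frac{17}{2}\right) - 111}} = \frac{1}{-705 + \frac{1}{- \frac{13}{2} - 111}} = \frac{1}{-705 + \frac{1}{- \frac{235}{2}}} = \frac{1}{-705 - \frac{2}{235}} = \frac{1}{- \frac{165677}{235}} = - \frac{235}{165677}$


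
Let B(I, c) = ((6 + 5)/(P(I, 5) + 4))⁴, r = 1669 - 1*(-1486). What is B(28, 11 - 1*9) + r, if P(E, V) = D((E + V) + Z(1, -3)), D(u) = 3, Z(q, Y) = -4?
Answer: 7589796/2401 ≈ 3161.1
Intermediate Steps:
r = 3155 (r = 1669 + 1486 = 3155)
P(E, V) = 3
B(I, c) = 14641/2401 (B(I, c) = ((6 + 5)/(3 + 4))⁴ = (11/7)⁴ = 14641/2401)
B(28, 11 - 1*9) + r = 14641/2401 + 3155 = 7589796/2401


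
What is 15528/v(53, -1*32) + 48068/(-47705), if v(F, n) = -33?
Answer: -247449828/524755 ≈ -471.55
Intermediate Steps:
15528/v(53, -1*32) + 48068/(-47705) = 15528/(-33) + 48068/(-47705) = 15528*(-1/33) + 48068*(-1/47705) = -5176/11 - 48068/47705 = -247449828/524755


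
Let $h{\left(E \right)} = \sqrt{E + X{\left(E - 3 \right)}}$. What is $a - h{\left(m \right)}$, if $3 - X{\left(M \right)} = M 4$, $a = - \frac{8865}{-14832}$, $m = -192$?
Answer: $\frac{985}{1648} - \sqrt{591} \approx -23.713$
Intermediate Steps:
$a = \frac{985}{1648}$ ($a = \left(-8865\right) \left(- \frac{1}{14832}\right) = \frac{985}{1648} \approx 0.59769$)
$X{\left(M \right)} = 3 - 4 M$ ($X{\left(M \right)} = 3 - M 4 = 3 - 4 M$)
$h{\left(E \right)} = \sqrt{15 - 3 E}$ ($h{\left(E \right)} = \sqrt{E - \left(-3 + 4 \left(E - 3\right)\right)} = \sqrt{E - \left(-3 + 4 \left(-3 + E\right)\right)} = \sqrt{E + \left(3 - \left(-12 + 4 E\right)\right)} = \sqrt{E - \left(-15 + 4 E\right)} = \sqrt{15 - 3 E}$)
$a - h{\left(m \right)} = \frac{985}{1648} - \sqrt{15 - -576} = \frac{985}{1648} - \sqrt{15 + 576} = \frac{985}{1648} - \sqrt{591}$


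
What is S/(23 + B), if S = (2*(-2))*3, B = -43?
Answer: 3/5 ≈ 0.60000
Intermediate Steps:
S = -12 (S = -4*3 = -12)
S/(23 + B) = -12/(23 - 43) = -12/(-20) = -1/20*(-12) = 3/5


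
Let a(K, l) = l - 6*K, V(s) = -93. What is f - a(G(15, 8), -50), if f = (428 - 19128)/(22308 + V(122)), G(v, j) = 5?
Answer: 351700/4443 ≈ 79.158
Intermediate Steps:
f = -3740/4443 (f = (428 - 19128)/(22308 - 93) = -18700/22215 = -18700*1/22215 = -3740/4443 ≈ -0.84177)
f - a(G(15, 8), -50) = -3740/4443 - (-50 - 6*5) = -3740/4443 - (-50 - 30) = -3740/4443 - 1*(-80) = -3740/4443 + 80 = 351700/4443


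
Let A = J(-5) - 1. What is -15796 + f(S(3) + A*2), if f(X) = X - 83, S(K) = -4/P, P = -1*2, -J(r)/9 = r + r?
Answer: -15699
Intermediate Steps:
J(r) = -18*r (J(r) = -9*(r + r) = -18*r)
P = -2
S(K) = 2 (S(K) = -4/(-2) = -4*(-1/2) = 2)
A = 89 (A = -18*(-5) - 1 = 90 - 1 = 89)
f(X) = -83 + X
-15796 + f(S(3) + A*2) = -15796 + (-83 + (2 + 89*2)) = -15796 + (-83 + (2 + 178)) = -15796 + (-83 + 180) = -15796 + 97 = -15699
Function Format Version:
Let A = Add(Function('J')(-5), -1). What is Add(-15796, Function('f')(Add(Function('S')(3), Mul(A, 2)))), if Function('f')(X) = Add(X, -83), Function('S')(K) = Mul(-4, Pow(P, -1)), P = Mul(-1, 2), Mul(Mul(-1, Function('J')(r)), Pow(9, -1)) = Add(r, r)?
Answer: -15699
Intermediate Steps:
Function('J')(r) = Mul(-18, r) (Function('J')(r) = Mul(-9, Add(r, r)) = Mul(-9, Mul(2, r)) = Mul(-18, r))
P = -2
Function('S')(K) = 2 (Function('S')(K) = Mul(-4, Pow(-2, -1)) = Mul(-4, Rational(-1, 2)) = 2)
A = 89 (A = Add(Mul(-18, -5), -1) = Add(90, -1) = 89)
Function('f')(X) = Add(-83, X)
Add(-15796, Function('f')(Add(Function('S')(3), Mul(A, 2)))) = Add(-15796, Add(-83, Add(2, Mul(89, 2)))) = Add(-15796, Add(-83, Add(2, 178))) = Add(-15796, Add(-83, 180)) = Add(-15796, 97) = -15699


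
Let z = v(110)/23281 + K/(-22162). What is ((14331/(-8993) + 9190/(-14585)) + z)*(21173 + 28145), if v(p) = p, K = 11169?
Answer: -53458001369906135337/398082134061773 ≈ -1.3429e+5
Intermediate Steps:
z = -257587669/515953522 (z = 110/23281 + 11169/(-22162) = 110*(1/23281) + 11169*(-1/22162) = 110/23281 - 11169/22162 = -257587669/515953522 ≈ -0.49925)
((14331/(-8993) + 9190/(-14585)) + z)*(21173 + 28145) = ((14331/(-8993) + 9190/(-14585)) - 257587669/515953522)*(21173 + 28145) = ((14331*(-1/8993) + 9190*(-1/14585)) - 257587669/515953522)*49318 = ((-843/529 - 1838/2917) - 257587669/515953522)*49318 = (-3431333/1543093 - 257587669/515953522)*49318 = -2167890075425043/796164268123546*49318 = -53458001369906135337/398082134061773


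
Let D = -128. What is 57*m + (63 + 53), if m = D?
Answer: -7180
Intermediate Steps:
m = -128
57*m + (63 + 53) = 57*(-128) + (63 + 53) = -7296 + 116 = -7180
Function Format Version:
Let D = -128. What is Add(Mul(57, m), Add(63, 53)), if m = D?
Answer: -7180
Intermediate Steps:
m = -128
Add(Mul(57, m), Add(63, 53)) = Add(Mul(57, -128), Add(63, 53)) = Add(-7296, 116) = -7180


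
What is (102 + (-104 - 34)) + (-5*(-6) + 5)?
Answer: -1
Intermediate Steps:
(102 + (-104 - 34)) + (-5*(-6) + 5) = (102 - 138) + (30 + 5) = -36 + 35 = -1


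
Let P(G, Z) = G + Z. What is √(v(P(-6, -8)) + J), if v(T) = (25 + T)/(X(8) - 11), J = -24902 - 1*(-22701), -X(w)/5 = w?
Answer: I*√5725362/51 ≈ 46.917*I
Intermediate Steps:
X(w) = -5*w
J = -2201 (J = -24902 + 22701 = -2201)
v(T) = -25/51 - T/51 (v(T) = (25 + T)/(-5*8 - 11) = (25 + T)/(-40 - 11) = (25 + T)/(-51) = (25 + T)*(-1/51) = -25/51 - T/51)
√(v(P(-6, -8)) + J) = √((-25/51 - (-6 - 8)/51) - 2201) = √((-25/51 - 1/51*(-14)) - 2201) = √((-25/51 + 14/51) - 2201) = √(-11/51 - 2201) = √(-112262/51) = I*√5725362/51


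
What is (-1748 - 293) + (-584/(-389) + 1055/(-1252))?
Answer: -993703375/487028 ≈ -2040.3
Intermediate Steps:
(-1748 - 293) + (-584/(-389) + 1055/(-1252)) = -2041 + (-584*(-1/389) + 1055*(-1/1252)) = -2041 + (584/389 - 1055/1252) = -2041 + 320773/487028 = -993703375/487028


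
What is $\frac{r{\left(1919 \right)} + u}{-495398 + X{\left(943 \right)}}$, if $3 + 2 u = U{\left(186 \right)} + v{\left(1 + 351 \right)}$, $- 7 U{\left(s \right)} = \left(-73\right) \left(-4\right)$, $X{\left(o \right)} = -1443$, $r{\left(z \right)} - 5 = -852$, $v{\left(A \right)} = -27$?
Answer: $\frac{6180}{3477887} \approx 0.0017769$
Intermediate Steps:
$r{\left(z \right)} = -847$ ($r{\left(z \right)} = 5 - 852 = -847$)
$U{\left(s \right)} = - \frac{292}{7}$ ($U{\left(s \right)} = - \frac{\left(-73\right) \left(-4\right)}{7} = \left(- \frac{1}{7}\right) 292 = - \frac{292}{7}$)
$u = - \frac{251}{7}$ ($u = - \frac{3}{2} + \frac{- \frac{292}{7} - 27}{2} = - \frac{3}{2} + \frac{1}{2} \left(- \frac{481}{7}\right) = - \frac{3}{2} - \frac{481}{14} = - \frac{251}{7} \approx -35.857$)
$\frac{r{\left(1919 \right)} + u}{-495398 + X{\left(943 \right)}} = \frac{-847 - \frac{251}{7}}{-495398 - 1443} = - \frac{6180}{7 \left(-496841\right)} = \left(- \frac{6180}{7}\right) \left(- \frac{1}{496841}\right) = \frac{6180}{3477887}$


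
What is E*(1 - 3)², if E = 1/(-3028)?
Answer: -1/757 ≈ -0.0013210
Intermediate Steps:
E = -1/3028 ≈ -0.00033025
E*(1 - 3)² = -(1 - 3)²/3028 = -1/3028*(-2)² = -1/3028*4 = -1/757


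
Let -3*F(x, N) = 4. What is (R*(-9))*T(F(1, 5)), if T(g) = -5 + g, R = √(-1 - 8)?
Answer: 171*I ≈ 171.0*I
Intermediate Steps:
F(x, N) = -4/3 (F(x, N) = -⅓*4 = -4/3)
R = 3*I (R = √(-9) = 3*I ≈ 3.0*I)
(R*(-9))*T(F(1, 5)) = ((3*I)*(-9))*(-5 - 4/3) = -27*I*(-19/3) = 171*I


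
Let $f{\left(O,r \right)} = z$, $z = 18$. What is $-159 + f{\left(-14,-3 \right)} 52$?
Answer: $777$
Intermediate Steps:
$f{\left(O,r \right)} = 18$
$-159 + f{\left(-14,-3 \right)} 52 = -159 + 18 \cdot 52 = -159 + 936 = 777$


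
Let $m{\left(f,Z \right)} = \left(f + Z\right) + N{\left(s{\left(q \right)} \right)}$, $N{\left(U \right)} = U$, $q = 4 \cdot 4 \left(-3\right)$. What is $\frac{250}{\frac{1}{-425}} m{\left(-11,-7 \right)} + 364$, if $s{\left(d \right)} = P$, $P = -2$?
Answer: $2125364$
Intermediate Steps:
$q = -48$ ($q = 16 \left(-3\right) = -48$)
$s{\left(d \right)} = -2$
$m{\left(f,Z \right)} = -2 + Z + f$ ($m{\left(f,Z \right)} = \left(f + Z\right) - 2 = \left(Z + f\right) - 2 = -2 + Z + f$)
$\frac{250}{\frac{1}{-425}} m{\left(-11,-7 \right)} + 364 = \frac{250}{\frac{1}{-425}} \left(-2 - 7 - 11\right) + 364 = \frac{250}{- \frac{1}{425}} \left(-20\right) + 364 = 250 \left(-425\right) \left(-20\right) + 364 = \left(-106250\right) \left(-20\right) + 364 = 2125000 + 364 = 2125364$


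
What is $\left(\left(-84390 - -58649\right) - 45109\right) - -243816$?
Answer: $172966$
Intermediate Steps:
$\left(\left(-84390 - -58649\right) - 45109\right) - -243816 = \left(\left(-84390 + 58649\right) - 45109\right) + 243816 = \left(-25741 - 45109\right) + 243816 = -70850 + 243816 = 172966$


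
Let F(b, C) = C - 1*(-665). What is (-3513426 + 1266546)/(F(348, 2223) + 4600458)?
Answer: -1123440/2301673 ≈ -0.48810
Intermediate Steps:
F(b, C) = 665 + C (F(b, C) = C + 665 = 665 + C)
(-3513426 + 1266546)/(F(348, 2223) + 4600458) = (-3513426 + 1266546)/((665 + 2223) + 4600458) = -2246880/(2888 + 4600458) = -2246880/4603346 = -2246880*1/4603346 = -1123440/2301673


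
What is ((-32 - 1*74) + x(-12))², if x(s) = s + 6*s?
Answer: 36100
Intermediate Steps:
x(s) = 7*s
((-32 - 1*74) + x(-12))² = ((-32 - 1*74) + 7*(-12))² = ((-32 - 74) - 84)² = (-106 - 84)² = (-190)² = 36100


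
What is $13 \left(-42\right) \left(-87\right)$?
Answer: $47502$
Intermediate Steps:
$13 \left(-42\right) \left(-87\right) = \left(-546\right) \left(-87\right) = 47502$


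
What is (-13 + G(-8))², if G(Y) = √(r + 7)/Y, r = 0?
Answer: (104 + √7)²/64 ≈ 177.71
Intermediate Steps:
G(Y) = √7/Y (G(Y) = √(0 + 7)/Y = √7/Y)
(-13 + G(-8))² = (-13 + √7/(-8))² = (-13 + √7*(-⅛))² = (-13 - √7/8)²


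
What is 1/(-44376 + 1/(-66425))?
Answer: -66425/2947675801 ≈ -2.2535e-5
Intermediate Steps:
1/(-44376 + 1/(-66425)) = 1/(-44376 - 1/66425) = 1/(-2947675801/66425) = -66425/2947675801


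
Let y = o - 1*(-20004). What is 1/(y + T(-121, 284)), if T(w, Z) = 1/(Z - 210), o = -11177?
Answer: 74/653199 ≈ 0.00011329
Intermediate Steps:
T(w, Z) = 1/(-210 + Z)
y = 8827 (y = -11177 - 1*(-20004) = -11177 + 20004 = 8827)
1/(y + T(-121, 284)) = 1/(8827 + 1/(-210 + 284)) = 1/(8827 + 1/74) = 1/(653199/74) = 74/653199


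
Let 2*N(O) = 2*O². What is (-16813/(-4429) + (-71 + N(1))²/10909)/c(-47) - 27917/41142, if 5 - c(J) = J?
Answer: -717449550985/1201934812884 ≈ -0.59691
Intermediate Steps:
N(O) = O² (N(O) = (2*O²)/2 = O²)
c(J) = 5 - J
(-16813/(-4429) + (-71 + N(1))²/10909)/c(-47) - 27917/41142 = (-16813/(-4429) + (-71 + 1²)²/10909)/(5 - 1*(-47)) - 27917/41142 = (-16813*(-1/4429) + (-71 + 1)²*(1/10909))/(5 + 47) - 27917*1/41142 = (391/103 + (-70)²*(1/10909))/52 - 27917/41142 = (391/103 + 4900*(1/10909))*(1/52) - 27917/41142 = (391/103 + 4900/10909)*(1/52) - 27917/41142 = (4770119/1123627)*(1/52) - 27917/41142 = 4770119/58428604 - 27917/41142 = -717449550985/1201934812884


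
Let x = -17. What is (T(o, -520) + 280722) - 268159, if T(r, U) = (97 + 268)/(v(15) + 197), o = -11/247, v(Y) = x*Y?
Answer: 728289/58 ≈ 12557.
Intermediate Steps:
v(Y) = -17*Y
o = -11/247 (o = -11*1/247 = -11/247 ≈ -0.044534)
T(r, U) = -365/58 (T(r, U) = (97 + 268)/(-17*15 + 197) = 365/(-255 + 197) = 365/(-58) = 365*(-1/58) = -365/58)
(T(o, -520) + 280722) - 268159 = (-365/58 + 280722) - 268159 = 16281511/58 - 268159 = 728289/58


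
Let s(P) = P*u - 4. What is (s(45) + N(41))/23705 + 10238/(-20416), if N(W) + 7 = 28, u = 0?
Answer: -11015669/21998240 ≈ -0.50075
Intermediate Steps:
N(W) = 21 (N(W) = -7 + 28 = 21)
s(P) = -4 (s(P) = P*0 - 4 = 0 - 4 = -4)
(s(45) + N(41))/23705 + 10238/(-20416) = (-4 + 21)/23705 + 10238/(-20416) = 17*(1/23705) + 10238*(-1/20416) = 17/23705 - 5119/10208 = -11015669/21998240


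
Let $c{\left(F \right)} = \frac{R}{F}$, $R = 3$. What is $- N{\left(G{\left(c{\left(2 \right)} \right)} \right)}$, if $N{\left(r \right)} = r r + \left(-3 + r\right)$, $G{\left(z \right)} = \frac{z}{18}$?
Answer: $\frac{419}{144} \approx 2.9097$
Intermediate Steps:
$c{\left(F \right)} = \frac{3}{F}$
$G{\left(z \right)} = \frac{z}{18}$ ($G{\left(z \right)} = z \frac{1}{18} = \frac{z}{18}$)
$N{\left(r \right)} = -3 + r + r^{2}$ ($N{\left(r \right)} = r^{2} + \left(-3 + r\right) = -3 + r + r^{2}$)
$- N{\left(G{\left(c{\left(2 \right)} \right)} \right)} = - (-3 + \frac{3 \cdot \frac{1}{2}}{18} + \left(\frac{3 \cdot \frac{1}{2}}{18}\right)^{2}) = - (-3 + \frac{1}{18} \cdot \frac{3}{2} + \left(\frac{1}{18} \cdot \frac{3}{2}\right)^{2}) = - (-3 + \frac{1}{12} + \left(\frac{1}{12}\right)^{2}) = - (-3 + \frac{1}{12} + \frac{1}{144}) = \left(-1\right) \left(- \frac{419}{144}\right) = \frac{419}{144}$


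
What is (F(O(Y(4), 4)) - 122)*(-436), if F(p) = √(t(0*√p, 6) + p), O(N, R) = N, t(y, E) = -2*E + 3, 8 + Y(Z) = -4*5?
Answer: 53192 - 436*I*√37 ≈ 53192.0 - 2652.1*I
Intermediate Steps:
Y(Z) = -28 (Y(Z) = -8 - 4*5 = -8 - 20 = -28)
t(y, E) = 3 - 2*E
F(p) = √(-9 + p) (F(p) = √((3 - 2*6) + p) = √((3 - 12) + p) = √(-9 + p))
(F(O(Y(4), 4)) - 122)*(-436) = (√(-9 - 28) - 122)*(-436) = (√(-37) - 122)*(-436) = (I*√37 - 122)*(-436) = (-122 + I*√37)*(-436) = 53192 - 436*I*√37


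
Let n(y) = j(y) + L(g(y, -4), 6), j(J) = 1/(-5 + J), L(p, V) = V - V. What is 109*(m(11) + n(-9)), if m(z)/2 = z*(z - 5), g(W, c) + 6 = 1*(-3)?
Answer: 201323/14 ≈ 14380.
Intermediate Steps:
g(W, c) = -9 (g(W, c) = -6 + 1*(-3) = -6 - 3 = -9)
m(z) = 2*z*(-5 + z) (m(z) = 2*(z*(z - 5)) = 2*(z*(-5 + z)) = 2*z*(-5 + z))
L(p, V) = 0
n(y) = 1/(-5 + y) (n(y) = 1/(-5 + y) + 0 = 1/(-5 + y))
109*(m(11) + n(-9)) = 109*(2*11*(-5 + 11) + 1/(-5 - 9)) = 109*(2*11*6 + 1/(-14)) = 109*(132 - 1/14) = 109*(1847/14) = 201323/14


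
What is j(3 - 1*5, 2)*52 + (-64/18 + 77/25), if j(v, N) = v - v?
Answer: -107/225 ≈ -0.47556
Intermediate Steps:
j(v, N) = 0
j(3 - 1*5, 2)*52 + (-64/18 + 77/25) = 0*52 + (-64/18 + 77/25) = 0 + (-64*1/18 + 77*(1/25)) = 0 + (-32/9 + 77/25) = 0 - 107/225 = -107/225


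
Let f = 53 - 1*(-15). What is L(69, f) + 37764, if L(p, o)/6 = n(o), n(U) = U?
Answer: 38172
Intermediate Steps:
f = 68 (f = 53 + 15 = 68)
L(p, o) = 6*o
L(69, f) + 37764 = 6*68 + 37764 = 408 + 37764 = 38172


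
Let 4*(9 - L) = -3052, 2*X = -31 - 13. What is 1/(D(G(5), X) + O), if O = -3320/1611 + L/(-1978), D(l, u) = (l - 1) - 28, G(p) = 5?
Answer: -1593279/42144022 ≈ -0.037806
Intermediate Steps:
X = -22 (X = (-31 - 13)/2 = (½)*(-44) = -22)
D(l, u) = -29 + l (D(l, u) = (-1 + l) - 28 = -29 + l)
L = 772 (L = 9 - ¼*(-3052) = 9 + 763 = 772)
O = -3905326/1593279 (O = -3320/1611 + 772/(-1978) = -3320*1/1611 + 772*(-1/1978) = -3320/1611 - 386/989 = -3905326/1593279 ≈ -2.4511)
1/(D(G(5), X) + O) = 1/((-29 + 5) - 3905326/1593279) = 1/(-24 - 3905326/1593279) = 1/(-42144022/1593279) = -1593279/42144022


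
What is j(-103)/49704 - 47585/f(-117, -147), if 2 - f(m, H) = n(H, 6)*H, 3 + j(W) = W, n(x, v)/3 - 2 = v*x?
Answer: 581007143/4822257228 ≈ 0.12048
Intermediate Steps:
n(x, v) = 6 + 3*v*x (n(x, v) = 6 + 3*(v*x) = 6 + 3*v*x)
j(W) = -3 + W
f(m, H) = 2 - H*(6 + 18*H) (f(m, H) = 2 - (6 + 3*6*H)*H = 2 - (6 + 18*H)*H = 2 - H*(6 + 18*H))
j(-103)/49704 - 47585/f(-117, -147) = (-3 - 103)/49704 - 47585/(2 - 18*(-147)² - 6*(-147)) = -106*1/49704 - 47585/(2 - 18*21609 + 882) = -53/24852 - 47585/(2 - 388962 + 882) = -53/24852 - 47585/(-388078) = -53/24852 - 47585*(-1/388078) = -53/24852 + 47585/388078 = 581007143/4822257228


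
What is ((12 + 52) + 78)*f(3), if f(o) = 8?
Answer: 1136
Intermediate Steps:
((12 + 52) + 78)*f(3) = ((12 + 52) + 78)*8 = (64 + 78)*8 = 142*8 = 1136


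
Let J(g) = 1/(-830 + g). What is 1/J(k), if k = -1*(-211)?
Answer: -619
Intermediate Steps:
k = 211
1/J(k) = 1/(1/(-830 + 211)) = 1/(1/(-619)) = 1/(-1/619) = -619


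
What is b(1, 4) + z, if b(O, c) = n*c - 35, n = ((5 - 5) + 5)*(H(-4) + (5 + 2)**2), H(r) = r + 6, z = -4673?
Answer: -3688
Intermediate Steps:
H(r) = 6 + r
n = 255 (n = ((5 - 5) + 5)*((6 - 4) + (5 + 2)**2) = (0 + 5)*(2 + 7**2) = 5*(2 + 49) = 5*51 = 255)
b(O, c) = -35 + 255*c (b(O, c) = 255*c - 35 = -35 + 255*c)
b(1, 4) + z = (-35 + 255*4) - 4673 = (-35 + 1020) - 4673 = 985 - 4673 = -3688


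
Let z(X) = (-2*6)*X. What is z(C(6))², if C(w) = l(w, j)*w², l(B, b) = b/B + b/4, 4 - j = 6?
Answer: 129600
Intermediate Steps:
j = -2 (j = 4 - 1*6 = 4 - 6 = -2)
l(B, b) = b/4 + b/B (l(B, b) = b/B + b*(¼) = b/B + b/4 = b/4 + b/B)
C(w) = w²*(-½ - 2/w) (C(w) = ((¼)*(-2) - 2/w)*w² = (-½ - 2/w)*w² = w²*(-½ - 2/w))
z(X) = -12*X
z(C(6))² = (-(-6)*6*(4 + 6))² = (-(-6)*6*10)² = (-12*(-30))² = 360² = 129600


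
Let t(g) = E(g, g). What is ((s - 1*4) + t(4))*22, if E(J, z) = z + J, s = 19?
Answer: 506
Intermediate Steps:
E(J, z) = J + z
t(g) = 2*g (t(g) = g + g = 2*g)
((s - 1*4) + t(4))*22 = ((19 - 1*4) + 2*4)*22 = ((19 - 4) + 8)*22 = (15 + 8)*22 = 23*22 = 506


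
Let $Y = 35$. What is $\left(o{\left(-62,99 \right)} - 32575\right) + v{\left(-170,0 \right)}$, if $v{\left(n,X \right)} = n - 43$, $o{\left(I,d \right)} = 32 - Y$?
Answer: $-32791$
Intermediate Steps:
$o{\left(I,d \right)} = -3$ ($o{\left(I,d \right)} = 32 - 35 = -3$)
$v{\left(n,X \right)} = -43 + n$
$\left(o{\left(-62,99 \right)} - 32575\right) + v{\left(-170,0 \right)} = \left(-3 - 32575\right) - 213 = -32578 - 213 = -32791$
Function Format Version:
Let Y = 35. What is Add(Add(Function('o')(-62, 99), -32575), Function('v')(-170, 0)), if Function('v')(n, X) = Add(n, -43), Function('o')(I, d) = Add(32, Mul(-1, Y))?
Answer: -32791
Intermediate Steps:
Function('o')(I, d) = -3 (Function('o')(I, d) = Add(32, Mul(-1, 35)) = Add(32, -35) = -3)
Function('v')(n, X) = Add(-43, n)
Add(Add(Function('o')(-62, 99), -32575), Function('v')(-170, 0)) = Add(Add(-3, -32575), Add(-43, -170)) = Add(-32578, -213) = -32791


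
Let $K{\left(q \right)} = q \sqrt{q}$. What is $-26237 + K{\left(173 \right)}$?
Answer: $-26237 + 173 \sqrt{173} \approx -23962.0$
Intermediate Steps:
$K{\left(q \right)} = q^{\frac{3}{2}}$
$-26237 + K{\left(173 \right)} = -26237 + 173^{\frac{3}{2}} = -26237 + 173 \sqrt{173}$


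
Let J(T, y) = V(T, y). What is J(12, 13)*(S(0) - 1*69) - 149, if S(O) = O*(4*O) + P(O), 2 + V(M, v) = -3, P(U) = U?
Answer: 196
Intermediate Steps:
V(M, v) = -5 (V(M, v) = -2 - 3 = -5)
S(O) = O + 4*O**2 (S(O) = O*(4*O) + O = 4*O**2 + O = O + 4*O**2)
J(T, y) = -5
J(12, 13)*(S(0) - 1*69) - 149 = -5*(0*(1 + 4*0) - 1*69) - 149 = -5*(0*(1 + 0) - 69) - 149 = -5*(0*1 - 69) - 149 = -5*(0 - 69) - 149 = -5*(-69) - 149 = 345 - 149 = 196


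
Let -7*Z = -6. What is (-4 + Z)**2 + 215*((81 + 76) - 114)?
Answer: 453489/49 ≈ 9254.9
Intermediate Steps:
Z = 6/7 (Z = -1/7*(-6) = 6/7 ≈ 0.85714)
(-4 + Z)**2 + 215*((81 + 76) - 114) = (-4 + 6/7)**2 + 215*((81 + 76) - 114) = (-22/7)**2 + 215*(157 - 114) = 484/49 + 215*43 = 484/49 + 9245 = 453489/49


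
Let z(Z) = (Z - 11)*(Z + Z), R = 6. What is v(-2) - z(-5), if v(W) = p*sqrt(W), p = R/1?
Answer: -160 + 6*I*sqrt(2) ≈ -160.0 + 8.4853*I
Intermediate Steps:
p = 6 (p = 6/1 = 6*1 = 6)
z(Z) = 2*Z*(-11 + Z) (z(Z) = (-11 + Z)*(2*Z) = 2*Z*(-11 + Z))
v(W) = 6*sqrt(W)
v(-2) - z(-5) = 6*sqrt(-2) - 2*(-5)*(-11 - 5) = 6*(I*sqrt(2)) - 2*(-5)*(-16) = 6*I*sqrt(2) - 1*160 = 6*I*sqrt(2) - 160 = -160 + 6*I*sqrt(2)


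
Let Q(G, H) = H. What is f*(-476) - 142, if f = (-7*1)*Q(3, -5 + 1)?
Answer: -13470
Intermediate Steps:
f = 28 (f = (-7*1)*(-5 + 1) = -7*(-4) = 28)
f*(-476) - 142 = 28*(-476) - 142 = -13328 - 142 = -13470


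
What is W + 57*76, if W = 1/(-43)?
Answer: 186275/43 ≈ 4332.0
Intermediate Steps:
W = -1/43 (W = 1*(-1/43) = -1/43 ≈ -0.023256)
W + 57*76 = -1/43 + 57*76 = -1/43 + 4332 = 186275/43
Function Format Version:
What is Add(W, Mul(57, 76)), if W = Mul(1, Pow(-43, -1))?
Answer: Rational(186275, 43) ≈ 4332.0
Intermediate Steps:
W = Rational(-1, 43) (W = Mul(1, Rational(-1, 43)) = Rational(-1, 43) ≈ -0.023256)
Add(W, Mul(57, 76)) = Add(Rational(-1, 43), Mul(57, 76)) = Add(Rational(-1, 43), 4332) = Rational(186275, 43)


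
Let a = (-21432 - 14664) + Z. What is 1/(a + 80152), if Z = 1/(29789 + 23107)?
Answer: 52896/2330386177 ≈ 2.2698e-5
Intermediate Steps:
Z = 1/52896 ≈ 1.8905e-5
a = -1909334015/52896 (a = (-21432 - 14664) + 1/52896 = -36096 + 1/52896 = -1909334015/52896 ≈ -36096.)
1/(a + 80152) = 1/(-1909334015/52896 + 80152) = 1/(2330386177/52896) = 52896/2330386177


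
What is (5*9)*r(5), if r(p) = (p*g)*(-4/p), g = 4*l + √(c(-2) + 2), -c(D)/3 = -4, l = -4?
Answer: 2880 - 180*√14 ≈ 2206.5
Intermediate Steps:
c(D) = 12 (c(D) = -3*(-4) = 12)
g = -16 + √14 (g = 4*(-4) + √(12 + 2) = -16 + √14 ≈ -12.258)
r(p) = 64 - 4*√14 (r(p) = (p*(-16 + √14))*(-4/p) = 64 - 4*√14)
(5*9)*r(5) = (5*9)*(64 - 4*√14) = 45*(64 - 4*√14) = 2880 - 180*√14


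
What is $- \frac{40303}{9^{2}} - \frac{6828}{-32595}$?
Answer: $- \frac{437707739}{880065} \approx -497.36$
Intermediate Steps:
$- \frac{40303}{9^{2}} - \frac{6828}{-32595} = - \frac{40303}{81} - - \frac{2276}{10865} = \left(-40303\right) \frac{1}{81} + \frac{2276}{10865} = - \frac{40303}{81} + \frac{2276}{10865} = - \frac{437707739}{880065}$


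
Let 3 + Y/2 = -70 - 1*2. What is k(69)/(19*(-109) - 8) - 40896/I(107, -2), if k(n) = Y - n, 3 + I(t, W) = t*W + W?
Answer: 9452305/50589 ≈ 186.84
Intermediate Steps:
I(t, W) = -3 + W + W*t (I(t, W) = -3 + (t*W + W) = -3 + (W*t + W) = -3 + (W + W*t) = -3 + W + W*t)
Y = -150 (Y = -6 + 2*(-70 - 1*2) = -6 + 2*(-70 - 2) = -6 + 2*(-72) = -6 - 144 = -150)
k(n) = -150 - n
k(69)/(19*(-109) - 8) - 40896/I(107, -2) = (-150 - 1*69)/(19*(-109) - 8) - 40896/(-3 - 2 - 2*107) = (-150 - 69)/(-2071 - 8) - 40896/(-3 - 2 - 214) = -219/(-2079) - 40896/(-219) = -219*(-1/2079) - 40896*(-1/219) = 73/693 + 13632/73 = 9452305/50589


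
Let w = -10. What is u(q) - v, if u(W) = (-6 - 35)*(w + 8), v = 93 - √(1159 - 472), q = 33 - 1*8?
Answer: -11 + √687 ≈ 15.211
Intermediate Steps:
q = 25 (q = 33 - 8 = 25)
v = 93 - √687 ≈ 66.789
u(W) = 82 (u(W) = (-6 - 35)*(-10 + 8) = -41*(-2) = 82)
u(q) - v = 82 - (93 - √687) = 82 + (-93 + √687) = -11 + √687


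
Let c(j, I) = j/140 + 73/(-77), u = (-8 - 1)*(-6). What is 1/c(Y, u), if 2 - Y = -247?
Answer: 1540/1279 ≈ 1.2041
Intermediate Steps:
u = 54 (u = -9*(-6) = 54)
Y = 249 (Y = 2 - 1*(-247) = 2 + 247 = 249)
c(j, I) = -73/77 + j/140 (c(j, I) = j*(1/140) + 73*(-1/77) = j/140 - 73/77 = -73/77 + j/140)
1/c(Y, u) = 1/(-73/77 + (1/140)*249) = 1/(-73/77 + 249/140) = 1/(1279/1540) = 1540/1279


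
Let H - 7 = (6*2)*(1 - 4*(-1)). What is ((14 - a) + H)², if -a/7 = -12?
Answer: 9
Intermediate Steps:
a = 84 (a = -7*(-12) = 84)
H = 67 (H = 7 + (6*2)*(1 - 4*(-1)) = 7 + 12*(1 + 4) = 7 + 12*5 = 7 + 60 = 67)
((14 - a) + H)² = ((14 - 1*84) + 67)² = ((14 - 84) + 67)² = (-70 + 67)² = (-3)² = 9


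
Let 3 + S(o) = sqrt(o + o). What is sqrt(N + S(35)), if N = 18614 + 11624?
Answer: sqrt(30235 + sqrt(70)) ≈ 173.91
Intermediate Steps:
S(o) = -3 + sqrt(2)*sqrt(o) (S(o) = -3 + sqrt(o + o) = -3 + sqrt(2*o) = -3 + sqrt(2)*sqrt(o))
N = 30238
sqrt(N + S(35)) = sqrt(30238 + (-3 + sqrt(2)*sqrt(35))) = sqrt(30238 + (-3 + sqrt(70))) = sqrt(30235 + sqrt(70))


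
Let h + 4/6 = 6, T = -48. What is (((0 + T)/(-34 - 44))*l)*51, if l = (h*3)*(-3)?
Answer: -19584/13 ≈ -1506.5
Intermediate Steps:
h = 16/3 (h = -2/3 + 6 = 16/3 ≈ 5.3333)
l = -48 (l = ((16/3)*3)*(-3) = 16*(-3) = -48)
(((0 + T)/(-34 - 44))*l)*51 = (((0 - 48)/(-34 - 44))*(-48))*51 = (-48/(-78)*(-48))*51 = (-48*(-1/78)*(-48))*51 = ((8/13)*(-48))*51 = -384/13*51 = -19584/13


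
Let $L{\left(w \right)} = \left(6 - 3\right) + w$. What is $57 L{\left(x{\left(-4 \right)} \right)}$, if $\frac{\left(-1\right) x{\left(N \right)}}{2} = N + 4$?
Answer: $171$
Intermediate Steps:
$x{\left(N \right)} = -8 - 2 N$ ($x{\left(N \right)} = - 2 \left(N + 4\right) = - 2 \left(4 + N\right) = -8 - 2 N$)
$L{\left(w \right)} = 3 + w$
$57 L{\left(x{\left(-4 \right)} \right)} = 57 \left(3 - 0\right) = 57 \left(3 + \left(-8 + 8\right)\right) = 57 \left(3 + 0\right) = 57 \cdot 3 = 171$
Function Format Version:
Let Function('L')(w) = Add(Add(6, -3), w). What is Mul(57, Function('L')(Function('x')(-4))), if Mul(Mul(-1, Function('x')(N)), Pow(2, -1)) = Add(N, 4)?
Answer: 171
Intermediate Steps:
Function('x')(N) = Add(-8, Mul(-2, N)) (Function('x')(N) = Mul(-2, Add(N, 4)) = Mul(-2, Add(4, N)) = Add(-8, Mul(-2, N)))
Function('L')(w) = Add(3, w)
Mul(57, Function('L')(Function('x')(-4))) = Mul(57, Add(3, Add(-8, Mul(-2, -4)))) = Mul(57, Add(3, Add(-8, 8))) = Mul(57, Add(3, 0)) = Mul(57, 3) = 171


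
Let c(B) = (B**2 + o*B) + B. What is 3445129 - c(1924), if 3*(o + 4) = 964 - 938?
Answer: -802649/3 ≈ -2.6755e+5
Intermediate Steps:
o = 14/3 (o = -4 + (964 - 938)/3 = -4 + (1/3)*26 = -4 + 26/3 = 14/3 ≈ 4.6667)
c(B) = B**2 + 17*B/3 (c(B) = (B**2 + 14*B/3) + B = B**2 + 17*B/3)
3445129 - c(1924) = 3445129 - 1924*(17 + 3*1924)/3 = 3445129 - 1924*(17 + 5772)/3 = 3445129 - 1924*5789/3 = 3445129 - 1*11138036/3 = 3445129 - 11138036/3 = -802649/3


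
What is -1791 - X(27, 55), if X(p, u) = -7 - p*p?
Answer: -1055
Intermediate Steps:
X(p, u) = -7 - p**2
-1791 - X(27, 55) = -1791 - (-7 - 1*27**2) = -1791 - (-7 - 1*729) = -1791 - (-7 - 729) = -1791 - 1*(-736) = -1791 + 736 = -1055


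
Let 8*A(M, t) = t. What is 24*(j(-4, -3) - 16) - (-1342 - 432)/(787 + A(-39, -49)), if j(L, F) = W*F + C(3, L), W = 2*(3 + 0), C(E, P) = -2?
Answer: -5383216/6247 ≈ -861.73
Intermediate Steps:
A(M, t) = t/8
W = 6 (W = 2*3 = 6)
j(L, F) = -2 + 6*F (j(L, F) = 6*F - 2 = -2 + 6*F)
24*(j(-4, -3) - 16) - (-1342 - 432)/(787 + A(-39, -49)) = 24*((-2 + 6*(-3)) - 16) - (-1342 - 432)/(787 + (⅛)*(-49)) = 24*((-2 - 18) - 16) - (-1774)/(787 - 49/8) = 24*(-20 - 16) - (-1774)/6247/8 = 24*(-36) - (-1774)*8/6247 = -864 - 1*(-14192/6247) = -864 + 14192/6247 = -5383216/6247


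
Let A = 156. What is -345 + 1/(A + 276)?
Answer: -149039/432 ≈ -345.00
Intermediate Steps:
-345 + 1/(A + 276) = -345 + 1/(156 + 276) = -345 + 1/432 = -149039/432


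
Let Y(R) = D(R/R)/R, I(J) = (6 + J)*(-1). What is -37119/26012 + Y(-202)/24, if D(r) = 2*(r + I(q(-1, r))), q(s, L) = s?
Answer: -11234051/7881636 ≈ -1.4253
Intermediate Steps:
I(J) = -6 - J
D(r) = -10 + 2*r (D(r) = 2*(r + (-6 - 1*(-1))) = 2*(r + (-6 + 1)) = 2*(r - 5) = 2*(-5 + r) = -10 + 2*r)
Y(R) = -8/R (Y(R) = (-10 + 2*(R/R))/R = (-10 + 2*1)/R = (-10 + 2)/R = -8/R)
-37119/26012 + Y(-202)/24 = -37119/26012 - 8/(-202)/24 = -37119*1/26012 - 8*(-1/202)*(1/24) = -37119/26012 + (4/101)*(1/24) = -37119/26012 + 1/606 = -11234051/7881636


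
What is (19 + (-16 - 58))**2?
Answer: 3025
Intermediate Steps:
(19 + (-16 - 58))**2 = (19 - 74)**2 = (-55)**2 = 3025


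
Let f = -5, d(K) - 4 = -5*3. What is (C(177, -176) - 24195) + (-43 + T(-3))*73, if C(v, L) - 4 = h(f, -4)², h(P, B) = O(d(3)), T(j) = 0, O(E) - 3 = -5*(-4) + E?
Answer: -27186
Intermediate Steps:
d(K) = -11 (d(K) = 4 - 5*3 = 4 - 15 = -11)
O(E) = 23 + E (O(E) = 3 + (-5*(-4) + E) = 3 + (20 + E) = 23 + E)
h(P, B) = 12 (h(P, B) = 23 - 11 = 12)
C(v, L) = 148 (C(v, L) = 4 + 12² = 4 + 144 = 148)
(C(177, -176) - 24195) + (-43 + T(-3))*73 = (148 - 24195) + (-43 + 0)*73 = -24047 - 43*73 = -24047 - 3139 = -27186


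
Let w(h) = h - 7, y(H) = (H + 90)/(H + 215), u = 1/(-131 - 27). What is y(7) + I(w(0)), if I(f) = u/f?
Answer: 26876/61383 ≈ 0.43784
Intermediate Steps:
u = -1/158 (u = 1/(-158) = -1/158 ≈ -0.0063291)
y(H) = (90 + H)/(215 + H)
w(h) = -7 + h
I(f) = -1/(158*f)
y(7) + I(w(0)) = (90 + 7)/(215 + 7) - 1/(158*(-7 + 0)) = 97/222 - 1/158/(-7) = (1/222)*97 - 1/158*(-⅐) = 97/222 + 1/1106 = 26876/61383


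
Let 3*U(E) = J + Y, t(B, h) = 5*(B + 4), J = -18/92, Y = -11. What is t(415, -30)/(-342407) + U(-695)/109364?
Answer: -31794565645/5167685882424 ≈ -0.0061526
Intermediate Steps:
J = -9/46 (J = -18*1/92 = -9/46 ≈ -0.19565)
t(B, h) = 20 + 5*B (t(B, h) = 5*(4 + B) = 20 + 5*B)
U(E) = -515/138 (U(E) = (-9/46 - 11)/3 = (1/3)*(-515/46) = -515/138)
t(415, -30)/(-342407) + U(-695)/109364 = (20 + 5*415)/(-342407) - 515/138/109364 = (20 + 2075)*(-1/342407) - 515/138*1/109364 = 2095*(-1/342407) - 515/15092232 = -2095/342407 - 515/15092232 = -31794565645/5167685882424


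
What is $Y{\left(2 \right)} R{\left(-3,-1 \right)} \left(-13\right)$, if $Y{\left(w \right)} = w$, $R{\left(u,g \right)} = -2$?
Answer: $52$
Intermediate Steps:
$Y{\left(2 \right)} R{\left(-3,-1 \right)} \left(-13\right) = 2 \left(-2\right) \left(-13\right) = \left(-4\right) \left(-13\right) = 52$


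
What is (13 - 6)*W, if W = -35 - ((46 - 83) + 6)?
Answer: -28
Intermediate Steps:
W = -4 (W = -35 - (-37 + 6) = -35 - 1*(-31) = -35 + 31 = -4)
(13 - 6)*W = (13 - 6)*(-4) = 7*(-4) = -28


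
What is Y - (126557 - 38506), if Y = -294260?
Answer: -382311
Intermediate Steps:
Y - (126557 - 38506) = -294260 - (126557 - 38506) = -294260 - 1*88051 = -294260 - 88051 = -382311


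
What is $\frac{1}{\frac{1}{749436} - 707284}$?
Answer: $- \frac{749436}{530064091823} \approx -1.4139 \cdot 10^{-6}$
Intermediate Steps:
$\frac{1}{\frac{1}{749436} - 707284} = \frac{1}{- \frac{530064091823}{749436}} = - \frac{749436}{530064091823}$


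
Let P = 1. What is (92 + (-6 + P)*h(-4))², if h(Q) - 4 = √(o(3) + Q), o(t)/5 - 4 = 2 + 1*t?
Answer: 6209 - 720*√41 ≈ 1598.8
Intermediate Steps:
o(t) = 30 + 5*t (o(t) = 20 + 5*(2 + 1*t) = 20 + 5*(2 + t) = 20 + (10 + 5*t) = 30 + 5*t)
h(Q) = 4 + √(45 + Q) (h(Q) = 4 + √((30 + 5*3) + Q) = 4 + √((30 + 15) + Q) = 4 + √(45 + Q))
(92 + (-6 + P)*h(-4))² = (92 + (-6 + 1)*(4 + √(45 - 4)))² = (92 - 5*(4 + √41))² = (92 + (-20 - 5*√41))² = (72 - 5*√41)²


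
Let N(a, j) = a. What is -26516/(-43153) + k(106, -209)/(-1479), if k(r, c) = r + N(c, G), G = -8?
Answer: 43661923/63823287 ≈ 0.68411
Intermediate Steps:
k(r, c) = c + r (k(r, c) = r + c = c + r)
-26516/(-43153) + k(106, -209)/(-1479) = -26516/(-43153) + (-209 + 106)/(-1479) = -26516*(-1/43153) - 103*(-1/1479) = 26516/43153 + 103/1479 = 43661923/63823287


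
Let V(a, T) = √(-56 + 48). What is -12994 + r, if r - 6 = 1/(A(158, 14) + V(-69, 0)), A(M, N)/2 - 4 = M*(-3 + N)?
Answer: (-25976*√2 + 45250191*I)/(2*(√2 - 1742*I)) ≈ -12988.0 - 2.3097e-7*I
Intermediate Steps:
V(a, T) = 2*I*√2 (V(a, T) = √(-8) = 2*I*√2)
A(M, N) = 8 + 2*M*(-3 + N) (A(M, N) = 8 + 2*(M*(-3 + N)) = 8 + 2*M*(-3 + N))
r = 6 + 1/(3484 + 2*I*√2) (r = 6 + 1/((8 - 6*158 + 2*158*14) + 2*I*√2) = 6 + 1/((8 - 948 + 4424) + 2*I*√2) = 6 + 1/(3484 + 2*I*√2) ≈ 6.0003 - 2.3302e-7*I)
-12994 + r = -12994 + (18208267/3034566 - I*√2/6069132) = -39412942337/3034566 - I*√2/6069132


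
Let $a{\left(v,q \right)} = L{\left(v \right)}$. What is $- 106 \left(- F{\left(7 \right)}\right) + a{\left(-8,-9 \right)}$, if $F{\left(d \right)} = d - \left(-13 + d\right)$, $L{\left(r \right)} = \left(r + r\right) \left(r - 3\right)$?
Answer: $1554$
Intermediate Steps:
$L{\left(r \right)} = 2 r \left(-3 + r\right)$
$a{\left(v,q \right)} = 2 v \left(-3 + v\right)$
$F{\left(d \right)} = 13$
$- 106 \left(- F{\left(7 \right)}\right) + a{\left(-8,-9 \right)} = - 106 \left(\left(-1\right) 13\right) + 2 \left(-8\right) \left(-3 - 8\right) = \left(-106\right) \left(-13\right) + 2 \left(-8\right) \left(-11\right) = 1378 + 176 = 1554$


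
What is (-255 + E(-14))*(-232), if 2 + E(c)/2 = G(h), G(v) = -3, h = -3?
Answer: 61480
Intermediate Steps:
E(c) = -10 (E(c) = -4 + 2*(-3) = -4 - 6 = -10)
(-255 + E(-14))*(-232) = (-255 - 10)*(-232) = -265*(-232) = 61480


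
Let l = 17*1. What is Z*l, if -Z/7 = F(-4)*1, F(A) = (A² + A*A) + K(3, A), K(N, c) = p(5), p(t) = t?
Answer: -4403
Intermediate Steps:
l = 17
K(N, c) = 5
F(A) = 5 + 2*A² (F(A) = (A² + A*A) + 5 = (A² + A²) + 5 = 2*A² + 5 = 5 + 2*A²)
Z = -259 (Z = -7*(5 + 2*(-4)²) = -7*(5 + 2*16) = -7*(5 + 32) = -259 ≈ -259.00)
Z*l = -259*17 = -4403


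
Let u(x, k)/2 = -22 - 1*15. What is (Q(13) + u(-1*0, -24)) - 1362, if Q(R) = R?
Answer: -1423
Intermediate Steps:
u(x, k) = -74 (u(x, k) = 2*(-22 - 1*15) = 2*(-22 - 15) = 2*(-37) = -74)
(Q(13) + u(-1*0, -24)) - 1362 = (13 - 74) - 1362 = -61 - 1362 = -1423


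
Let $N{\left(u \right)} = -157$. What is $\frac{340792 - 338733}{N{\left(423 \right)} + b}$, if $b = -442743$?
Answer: $- \frac{2059}{442900} \approx -0.0046489$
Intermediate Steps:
$\frac{340792 - 338733}{N{\left(423 \right)} + b} = \frac{340792 - 338733}{-157 - 442743} = \frac{2059}{-442900} = 2059 \left(- \frac{1}{442900}\right) = - \frac{2059}{442900}$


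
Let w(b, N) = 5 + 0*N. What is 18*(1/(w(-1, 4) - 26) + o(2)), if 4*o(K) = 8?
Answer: 246/7 ≈ 35.143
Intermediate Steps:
o(K) = 2 (o(K) = (1/4)*8 = 2)
w(b, N) = 5 (w(b, N) = 5 + 0 = 5)
18*(1/(w(-1, 4) - 26) + o(2)) = 18*(1/(5 - 26) + 2) = 18*(1/(-21) + 2) = 18*(-1/21 + 2) = 18*(41/21) = 246/7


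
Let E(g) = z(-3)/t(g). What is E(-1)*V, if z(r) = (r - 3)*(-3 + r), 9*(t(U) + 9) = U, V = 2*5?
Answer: -1620/41 ≈ -39.512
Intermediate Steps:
V = 10
t(U) = -9 + U/9
z(r) = (-3 + r)² (z(r) = (-3 + r)*(-3 + r) = (-3 + r)²)
E(g) = 36/(-9 + g/9) (E(g) = (-3 - 3)²/(-9 + g/9) = (-6)²/(-9 + g/9) = 36/(-9 + g/9))
E(-1)*V = (324/(-81 - 1))*10 = (324/(-82))*10 = (324*(-1/82))*10 = -162/41*10 = -1620/41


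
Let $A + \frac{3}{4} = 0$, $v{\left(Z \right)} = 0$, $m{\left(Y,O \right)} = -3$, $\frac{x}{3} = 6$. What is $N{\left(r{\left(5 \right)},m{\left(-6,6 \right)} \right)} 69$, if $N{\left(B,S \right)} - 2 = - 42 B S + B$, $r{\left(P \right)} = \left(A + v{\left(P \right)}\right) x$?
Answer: $- \frac{236325}{2} \approx -1.1816 \cdot 10^{5}$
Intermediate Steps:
$x = 18$ ($x = 3 \cdot 6 = 18$)
$A = - \frac{3}{4}$ ($A = - \frac{3}{4} + 0 = - \frac{3}{4} \approx -0.75$)
$r{\left(P \right)} = - \frac{27}{2}$ ($r{\left(P \right)} = \left(- \frac{3}{4} + 0\right) 18 = \left(- \frac{3}{4}\right) 18 = - \frac{27}{2}$)
$N{\left(B,S \right)} = 2 + B - 42 B S$ ($N{\left(B,S \right)} = 2 + \left(- 42 B S + B\right) = 2 - \left(- B + 42 B S\right) = 2 + B - 42 B S$)
$N{\left(r{\left(5 \right)},m{\left(-6,6 \right)} \right)} 69 = \left(2 - \frac{27}{2} - \left(-567\right) \left(-3\right)\right) 69 = \left(2 - \frac{27}{2} - 1701\right) 69 = \left(- \frac{3425}{2}\right) 69 = - \frac{236325}{2}$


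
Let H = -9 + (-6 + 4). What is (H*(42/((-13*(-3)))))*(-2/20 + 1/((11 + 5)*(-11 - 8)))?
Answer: 12089/9880 ≈ 1.2236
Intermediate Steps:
H = -11 (H = -9 - 2 = -11)
(H*(42/((-13*(-3)))))*(-2/20 + 1/((11 + 5)*(-11 - 8))) = (-462/((-13*(-3))))*(-2/20 + 1/((11 + 5)*(-11 - 8))) = (-462/39)*(-2*1/20 + 1/(16*(-19))) = (-462/39)*(-⅒ + (1/16)*(-1/19)) = (-11*14/13)*(-⅒ - 1/304) = -154/13*(-157/1520) = 12089/9880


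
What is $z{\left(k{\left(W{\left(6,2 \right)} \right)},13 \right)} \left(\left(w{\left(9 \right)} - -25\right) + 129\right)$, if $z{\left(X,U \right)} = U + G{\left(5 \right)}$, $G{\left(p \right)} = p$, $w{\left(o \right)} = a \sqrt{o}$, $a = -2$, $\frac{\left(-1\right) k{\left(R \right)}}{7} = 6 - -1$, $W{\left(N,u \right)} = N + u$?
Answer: $2664$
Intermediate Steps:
$k{\left(R \right)} = -49$ ($k{\left(R \right)} = - 7 \left(6 - -1\right) = - 7 \left(6 + 1\right) = \left(-7\right) 7 = -49$)
$w{\left(o \right)} = - 2 \sqrt{o}$
$z{\left(X,U \right)} = 5 + U$ ($z{\left(X,U \right)} = U + 5 = 5 + U$)
$z{\left(k{\left(W{\left(6,2 \right)} \right)},13 \right)} \left(\left(w{\left(9 \right)} - -25\right) + 129\right) = \left(5 + 13\right) \left(\left(- 2 \sqrt{9} - -25\right) + 129\right) = 18 \left(\left(\left(-2\right) 3 + 25\right) + 129\right) = 18 \left(\left(-6 + 25\right) + 129\right) = 18 \left(19 + 129\right) = 18 \cdot 148 = 2664$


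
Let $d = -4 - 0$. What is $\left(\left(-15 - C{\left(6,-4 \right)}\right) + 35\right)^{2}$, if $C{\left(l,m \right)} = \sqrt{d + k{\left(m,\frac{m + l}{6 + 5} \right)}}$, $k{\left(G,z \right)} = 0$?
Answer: $396 - 80 i \approx 396.0 - 80.0 i$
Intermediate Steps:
$d = -4$ ($d = -4 + 0 = -4$)
$C{\left(l,m \right)} = 2 i$ ($C{\left(l,m \right)} = \sqrt{-4 + 0} = \sqrt{-4} = 2 i$)
$\left(\left(-15 - C{\left(6,-4 \right)}\right) + 35\right)^{2} = \left(\left(-15 - 2 i\right) + 35\right)^{2} = \left(20 - 2 i\right)^{2}$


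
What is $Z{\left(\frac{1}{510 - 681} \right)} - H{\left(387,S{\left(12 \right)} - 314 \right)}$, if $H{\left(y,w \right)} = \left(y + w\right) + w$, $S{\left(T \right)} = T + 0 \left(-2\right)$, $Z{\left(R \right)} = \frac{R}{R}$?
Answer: $218$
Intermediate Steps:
$Z{\left(R \right)} = 1$
$S{\left(T \right)} = T$ ($S{\left(T \right)} = T + 0 = T$)
$H{\left(y,w \right)} = y + 2 w$ ($H{\left(y,w \right)} = \left(w + y\right) + w = y + 2 w$)
$Z{\left(\frac{1}{510 - 681} \right)} - H{\left(387,S{\left(12 \right)} - 314 \right)} = 1 - \left(387 + 2 \left(12 - 314\right)\right) = 1 - \left(387 + 2 \left(-302\right)\right) = 1 - \left(387 - 604\right) = 1 - -217 = 1 + 217 = 218$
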